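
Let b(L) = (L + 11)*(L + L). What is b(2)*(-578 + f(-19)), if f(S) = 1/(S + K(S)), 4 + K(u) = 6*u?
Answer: -4117724/137 ≈ -30056.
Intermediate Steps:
b(L) = 2*L*(11 + L) (b(L) = (11 + L)*(2*L) = 2*L*(11 + L))
K(u) = -4 + 6*u
f(S) = 1/(-4 + 7*S) (f(S) = 1/(S + (-4 + 6*S)) = 1/(-4 + 7*S))
b(2)*(-578 + f(-19)) = (2*2*(11 + 2))*(-578 + 1/(-4 + 7*(-19))) = (2*2*13)*(-578 + 1/(-4 - 133)) = 52*(-578 + 1/(-137)) = 52*(-578 - 1/137) = 52*(-79187/137) = -4117724/137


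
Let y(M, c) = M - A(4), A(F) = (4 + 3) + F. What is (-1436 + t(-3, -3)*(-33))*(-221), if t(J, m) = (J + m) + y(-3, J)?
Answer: 171496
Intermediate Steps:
A(F) = 7 + F
y(M, c) = -11 + M (y(M, c) = M - (7 + 4) = M - 1*11 = M - 11 = -11 + M)
t(J, m) = -14 + J + m (t(J, m) = (J + m) + (-11 - 3) = (J + m) - 14 = -14 + J + m)
(-1436 + t(-3, -3)*(-33))*(-221) = (-1436 + (-14 - 3 - 3)*(-33))*(-221) = (-1436 - 20*(-33))*(-221) = (-1436 + 660)*(-221) = -776*(-221) = 171496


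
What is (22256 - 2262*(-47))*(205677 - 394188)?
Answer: -24236859270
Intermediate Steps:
(22256 - 2262*(-47))*(205677 - 394188) = (22256 + 106314)*(-188511) = 128570*(-188511) = -24236859270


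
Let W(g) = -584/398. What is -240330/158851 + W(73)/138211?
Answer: -6610080060862/4369036156639 ≈ -1.5129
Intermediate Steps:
W(g) = -292/199 (W(g) = -584*1/398 = -292/199)
-240330/158851 + W(73)/138211 = -240330/158851 - 292/199/138211 = -240330*1/158851 - 292/199*1/138211 = -240330/158851 - 292/27503989 = -6610080060862/4369036156639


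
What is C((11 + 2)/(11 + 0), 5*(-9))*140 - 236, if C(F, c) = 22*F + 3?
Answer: 3824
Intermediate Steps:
C(F, c) = 3 + 22*F
C((11 + 2)/(11 + 0), 5*(-9))*140 - 236 = (3 + 22*((11 + 2)/(11 + 0)))*140 - 236 = (3 + 22*(13/11))*140 - 236 = (3 + 26)*140 - 236 = 29*140 - 236 = 4060 - 236 = 3824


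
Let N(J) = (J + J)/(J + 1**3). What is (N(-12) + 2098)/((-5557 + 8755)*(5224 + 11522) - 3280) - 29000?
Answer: -8541293254449/294527354 ≈ -29000.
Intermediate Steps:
N(J) = 2*J/(1 + J) (N(J) = (2*J)/(J + 1) = (2*J)/(1 + J) = 2*J/(1 + J))
(N(-12) + 2098)/((-5557 + 8755)*(5224 + 11522) - 3280) - 29000 = (2*(-12)/(1 - 12) + 2098)/((-5557 + 8755)*(5224 + 11522) - 3280) - 29000 = (2*(-12)/(-11) + 2098)/(3198*16746 - 3280) - 29000 = (2*(-12)*(-1/11) + 2098)/(53553708 - 3280) - 29000 = (24/11 + 2098)/53550428 - 29000 = (23102/11)*(1/53550428) - 29000 = 11551/294527354 - 29000 = -8541293254449/294527354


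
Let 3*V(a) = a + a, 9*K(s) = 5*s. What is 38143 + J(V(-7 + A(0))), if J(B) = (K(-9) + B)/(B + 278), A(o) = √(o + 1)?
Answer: 10451173/274 ≈ 38143.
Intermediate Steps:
A(o) = √(1 + o)
K(s) = 5*s/9 (K(s) = (5*s)/9 = 5*s/9)
V(a) = 2*a/3 (V(a) = (a + a)/3 = (2*a)/3 = 2*a/3)
J(B) = (-5 + B)/(278 + B) (J(B) = ((5/9)*(-9) + B)/(B + 278) = (-5 + B)/(278 + B))
38143 + J(V(-7 + A(0))) = 38143 + (-5 + 2*(-7 + √(1 + 0))/3)/(278 + 2*(-7 + √(1 + 0))/3) = 38143 + (-5 + 2*(-7 + √1)/3)/(278 + 2*(-7 + √1)/3) = 38143 + (-5 + 2*(-7 + 1)/3)/(278 + 2*(-7 + 1)/3) = 38143 + (-5 + (⅔)*(-6))/(278 + (⅔)*(-6)) = 38143 + (-5 - 4)/(278 - 4) = 38143 - 9/274 = 10451173/274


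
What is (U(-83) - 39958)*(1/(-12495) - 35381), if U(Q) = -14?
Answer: 5890348481104/4165 ≈ 1.4142e+9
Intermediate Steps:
(U(-83) - 39958)*(1/(-12495) - 35381) = (-14 - 39958)*(1/(-12495) - 35381) = -39972*(-1/12495 - 35381) = -39972*(-442085596/12495) = 5890348481104/4165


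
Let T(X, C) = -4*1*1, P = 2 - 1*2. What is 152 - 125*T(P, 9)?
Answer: 652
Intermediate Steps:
P = 0 (P = 2 - 2 = 0)
T(X, C) = -4 (T(X, C) = -4*1 = -4)
152 - 125*T(P, 9) = 152 - 125*(-4) = 152 + 500 = 652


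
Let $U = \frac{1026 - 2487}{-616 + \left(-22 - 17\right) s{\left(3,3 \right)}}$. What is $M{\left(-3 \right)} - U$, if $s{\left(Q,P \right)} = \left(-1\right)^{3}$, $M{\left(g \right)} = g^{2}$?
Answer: $\frac{3732}{577} \approx 6.4679$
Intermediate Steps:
$s{\left(Q,P \right)} = -1$
$U = \frac{1461}{577}$ ($U = \frac{1026 - 2487}{-616 + \left(-22 - 17\right) \left(-1\right)} = - \frac{1461}{-616 - -39} = - \frac{1461}{-616 + 39} = - \frac{1461}{-577} = \left(-1461\right) \left(- \frac{1}{577}\right) = \frac{1461}{577} \approx 2.5321$)
$M{\left(-3 \right)} - U = \left(-3\right)^{2} - \frac{1461}{577} = 9 - \frac{1461}{577} = \frac{3732}{577}$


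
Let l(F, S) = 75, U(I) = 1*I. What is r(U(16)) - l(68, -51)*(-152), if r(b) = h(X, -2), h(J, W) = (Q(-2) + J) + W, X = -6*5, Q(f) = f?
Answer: 11366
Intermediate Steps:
U(I) = I
X = -30
h(J, W) = -2 + J + W (h(J, W) = (-2 + J) + W = -2 + J + W)
r(b) = -34 (r(b) = -2 - 30 - 2 = -34)
r(U(16)) - l(68, -51)*(-152) = -34 - 75*(-152) = -34 - 1*(-11400) = -34 + 11400 = 11366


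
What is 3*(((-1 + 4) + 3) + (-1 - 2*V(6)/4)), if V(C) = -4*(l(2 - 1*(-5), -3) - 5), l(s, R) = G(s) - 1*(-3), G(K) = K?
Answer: 45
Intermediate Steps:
l(s, R) = 3 + s (l(s, R) = s - 1*(-3) = s + 3 = 3 + s)
V(C) = -20 (V(C) = -4*((3 + (2 - 1*(-5))) - 5) = -4*((3 + (2 + 5)) - 5) = -4*((3 + 7) - 5) = -4*(10 - 5) = -4*5 = -20)
3*(((-1 + 4) + 3) + (-1 - 2*V(6)/4)) = 3*(((-1 + 4) + 3) + (-1 - (-40)/4)) = 3*((3 + 3) + (-1 - (-40)/4)) = 3*(6 + (-1 - 2*(-5))) = 3*(6 + (-1 + 10)) = 3*(6 + 9) = 3*15 = 45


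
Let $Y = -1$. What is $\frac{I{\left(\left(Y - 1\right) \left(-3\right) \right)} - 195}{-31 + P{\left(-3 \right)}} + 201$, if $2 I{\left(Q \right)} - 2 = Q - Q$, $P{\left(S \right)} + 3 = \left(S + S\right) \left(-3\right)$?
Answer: $\frac{1705}{8} \approx 213.13$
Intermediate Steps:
$P{\left(S \right)} = -3 - 6 S$ ($P{\left(S \right)} = -3 + \left(S + S\right) \left(-3\right) = -3 + 2 S \left(-3\right) = -3 - 6 S$)
$I{\left(Q \right)} = 1$ ($I{\left(Q \right)} = 1 + \frac{Q - Q}{2} = 1 + \frac{1}{2} \cdot 0 = 1 + 0 = 1$)
$\frac{I{\left(\left(Y - 1\right) \left(-3\right) \right)} - 195}{-31 + P{\left(-3 \right)}} + 201 = \frac{1 - 195}{-31 - -15} + 201 = - \frac{194}{-31 + \left(-3 + 18\right)} + 201 = - \frac{194}{-31 + 15} + 201 = - \frac{194}{-16} + 201 = \left(-194\right) \left(- \frac{1}{16}\right) + 201 = \frac{97}{8} + 201 = \frac{1705}{8}$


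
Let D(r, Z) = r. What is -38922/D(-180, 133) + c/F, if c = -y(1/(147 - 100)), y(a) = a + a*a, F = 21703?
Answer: 310999279009/1438257810 ≈ 216.23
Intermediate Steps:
y(a) = a + a²
c = -48/2209 (c = -(1 + 1/(147 - 100))/(147 - 100) = -(1 + 1/47)/47 = -48/(47*47) = -1*48/2209 = -48/2209 ≈ -0.021729)
-38922/D(-180, 133) + c/F = -38922/(-180) - 48/2209/21703 = -38922*(-1/180) - 48/2209*1/21703 = 6487/30 - 48/47941927 = 310999279009/1438257810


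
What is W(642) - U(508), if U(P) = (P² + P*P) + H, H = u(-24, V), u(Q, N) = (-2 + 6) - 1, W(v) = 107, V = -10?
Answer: -516024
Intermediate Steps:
u(Q, N) = 3 (u(Q, N) = 4 - 1 = 3)
H = 3
U(P) = 3 + 2*P² (U(P) = (P² + P*P) + 3 = (P² + P²) + 3 = 2*P² + 3 = 3 + 2*P²)
W(642) - U(508) = 107 - (3 + 2*508²) = 107 - (3 + 2*258064) = 107 - (3 + 516128) = 107 - 1*516131 = 107 - 516131 = -516024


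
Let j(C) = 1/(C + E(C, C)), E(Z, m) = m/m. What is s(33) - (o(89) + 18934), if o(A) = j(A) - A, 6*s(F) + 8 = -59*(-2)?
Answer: -1694401/90 ≈ -18827.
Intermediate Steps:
E(Z, m) = 1
j(C) = 1/(1 + C) (j(C) = 1/(C + 1) = 1/(1 + C))
s(F) = 55/3 (s(F) = -4/3 + (-59*(-2))/6 = -4/3 + (1/6)*118 = -4/3 + 59/3 = 55/3)
o(A) = 1/(1 + A) - A
s(33) - (o(89) + 18934) = 55/3 - ((1 - 1*89*(1 + 89))/(1 + 89) + 18934) = 55/3 - ((1 - 1*89*90)/90 + 18934) = 55/3 - ((1 - 8010)/90 + 18934) = 55/3 - ((1/90)*(-8009) + 18934) = 55/3 - (-8009/90 + 18934) = 55/3 - 1*1696051/90 = 55/3 - 1696051/90 = -1694401/90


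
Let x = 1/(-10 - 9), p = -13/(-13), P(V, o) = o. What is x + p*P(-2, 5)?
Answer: 94/19 ≈ 4.9474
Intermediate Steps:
p = 1 (p = -13*(-1/13) = 1)
x = -1/19 (x = 1/(-19) = -1/19 ≈ -0.052632)
x + p*P(-2, 5) = -1/19 + 1*5 = -1/19 + 5 = 94/19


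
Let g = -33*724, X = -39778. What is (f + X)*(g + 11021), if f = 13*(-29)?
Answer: 516835005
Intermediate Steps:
f = -377
g = -23892
(f + X)*(g + 11021) = (-377 - 39778)*(-23892 + 11021) = -40155*(-12871) = 516835005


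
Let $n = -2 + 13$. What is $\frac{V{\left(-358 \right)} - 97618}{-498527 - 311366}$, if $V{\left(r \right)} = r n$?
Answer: $\frac{14508}{115699} \approx 0.12539$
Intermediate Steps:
$n = 11$
$V{\left(r \right)} = 11 r$ ($V{\left(r \right)} = r 11 = 11 r$)
$\frac{V{\left(-358 \right)} - 97618}{-498527 - 311366} = \frac{11 \left(-358\right) - 97618}{-498527 - 311366} = \frac{-3938 - 97618}{-809893} = \left(-101556\right) \left(- \frac{1}{809893}\right) = \frac{14508}{115699}$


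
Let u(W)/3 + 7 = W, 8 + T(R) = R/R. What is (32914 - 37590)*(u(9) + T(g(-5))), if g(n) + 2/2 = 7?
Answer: 4676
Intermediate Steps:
g(n) = 6 (g(n) = -1 + 7 = 6)
T(R) = -7 (T(R) = -8 + R/R = -8 + 1 = -7)
u(W) = -21 + 3*W
(32914 - 37590)*(u(9) + T(g(-5))) = (32914 - 37590)*((-21 + 3*9) - 7) = -4676*((-21 + 27) - 7) = -4676*(6 - 7) = -4676*(-1) = 4676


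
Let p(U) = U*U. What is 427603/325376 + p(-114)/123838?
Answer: 28591043405/20146956544 ≈ 1.4191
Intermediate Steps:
p(U) = U²
427603/325376 + p(-114)/123838 = 427603/325376 + (-114)²/123838 = 427603*(1/325376) + 12996*(1/123838) = 427603/325376 + 6498/61919 = 28591043405/20146956544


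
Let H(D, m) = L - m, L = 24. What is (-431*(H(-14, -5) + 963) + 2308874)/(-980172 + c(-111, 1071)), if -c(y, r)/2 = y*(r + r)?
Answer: -940661/252324 ≈ -3.7280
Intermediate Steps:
c(y, r) = -4*r*y (c(y, r) = -2*y*(r + r) = -2*y*2*r = -4*r*y)
H(D, m) = 24 - m
(-431*(H(-14, -5) + 963) + 2308874)/(-980172 + c(-111, 1071)) = (-431*((24 - 1*(-5)) + 963) + 2308874)/(-980172 - 4*1071*(-111)) = (-431*((24 + 5) + 963) + 2308874)/(-980172 + 475524) = (-431*(29 + 963) + 2308874)/(-504648) = (-431*992 + 2308874)*(-1/504648) = (-427552 + 2308874)*(-1/504648) = 1881322*(-1/504648) = -940661/252324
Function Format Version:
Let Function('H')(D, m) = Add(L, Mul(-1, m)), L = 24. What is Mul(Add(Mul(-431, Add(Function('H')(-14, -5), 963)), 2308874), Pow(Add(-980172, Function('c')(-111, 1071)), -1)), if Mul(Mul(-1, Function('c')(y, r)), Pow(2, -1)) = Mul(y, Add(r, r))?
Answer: Rational(-940661, 252324) ≈ -3.7280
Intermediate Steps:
Function('c')(y, r) = Mul(-4, r, y) (Function('c')(y, r) = Mul(-2, Mul(y, Add(r, r))) = Mul(-2, Mul(y, Mul(2, r))) = Mul(-2, Mul(2, r, y)) = Mul(-4, r, y))
Function('H')(D, m) = Add(24, Mul(-1, m))
Mul(Add(Mul(-431, Add(Function('H')(-14, -5), 963)), 2308874), Pow(Add(-980172, Function('c')(-111, 1071)), -1)) = Mul(Add(Mul(-431, Add(Add(24, Mul(-1, -5)), 963)), 2308874), Pow(Add(-980172, Mul(-4, 1071, -111)), -1)) = Mul(Add(Mul(-431, Add(Add(24, 5), 963)), 2308874), Pow(Add(-980172, 475524), -1)) = Mul(Add(Mul(-431, Add(29, 963)), 2308874), Pow(-504648, -1)) = Mul(Add(Mul(-431, 992), 2308874), Rational(-1, 504648)) = Mul(Add(-427552, 2308874), Rational(-1, 504648)) = Mul(1881322, Rational(-1, 504648)) = Rational(-940661, 252324)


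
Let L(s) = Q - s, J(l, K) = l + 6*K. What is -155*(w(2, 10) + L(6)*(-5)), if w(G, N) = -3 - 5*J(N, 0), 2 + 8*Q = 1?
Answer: 27745/8 ≈ 3468.1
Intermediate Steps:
Q = -1/8 (Q = -1/4 + (1/8)*1 = -1/4 + 1/8 = -1/8 ≈ -0.12500)
L(s) = -1/8 - s
w(G, N) = -3 - 5*N (w(G, N) = -3 - 5*(N + 6*0) = -3 - 5*(N + 0) = -3 - 5*N)
-155*(w(2, 10) + L(6)*(-5)) = -155*((-3 - 5*10) + (-1/8 - 1*6)*(-5)) = -155*((-3 - 50) + (-1/8 - 6)*(-5)) = -155*(-53 - 49/8*(-5)) = -155*(-53 + 245/8) = -155*(-179/8) = 27745/8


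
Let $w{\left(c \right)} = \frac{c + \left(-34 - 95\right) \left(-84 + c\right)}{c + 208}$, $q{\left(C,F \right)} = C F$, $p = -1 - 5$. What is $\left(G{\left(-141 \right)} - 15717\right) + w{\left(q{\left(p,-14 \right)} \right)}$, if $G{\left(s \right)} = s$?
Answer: $- \frac{1157613}{73} \approx -15858.0$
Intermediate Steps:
$p = -6$ ($p = -1 - 5 = -6$)
$w{\left(c \right)} = \frac{10836 - 128 c}{208 + c}$ ($w{\left(c \right)} = \frac{c - 129 \left(-84 + c\right)}{208 + c} = \frac{c - \left(-10836 + 129 c\right)}{208 + c} = \frac{10836 - 128 c}{208 + c}$)
$\left(G{\left(-141 \right)} - 15717\right) + w{\left(q{\left(p,-14 \right)} \right)} = \left(-141 - 15717\right) + \frac{4 \left(2709 - 32 \left(\left(-6\right) \left(-14\right)\right)\right)}{208 - -84} = -15858 + \frac{4 \left(2709 - 2688\right)}{208 + 84} = -15858 + \frac{4 \left(2709 - 2688\right)}{292} = -15858 + 4 \cdot \frac{1}{292} \cdot 21 = -15858 + \frac{21}{73} = - \frac{1157613}{73}$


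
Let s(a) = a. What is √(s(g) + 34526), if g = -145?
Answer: √34381 ≈ 185.42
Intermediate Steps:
√(s(g) + 34526) = √(-145 + 34526) = √34381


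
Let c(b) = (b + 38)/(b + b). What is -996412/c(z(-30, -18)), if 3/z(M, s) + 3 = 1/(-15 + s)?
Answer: 197289576/3701 ≈ 53307.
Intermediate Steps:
z(M, s) = 3/(-3 + 1/(-15 + s))
c(b) = (38 + b)/(2*b) (c(b) = (38 + b)/((2*b)) = (38 + b)*(1/(2*b)) = (38 + b)/(2*b))
-996412/c(z(-30, -18)) = -996412*6*(15 - 1*(-18))/((-46 + 3*(-18))*(38 + 3*(15 - 1*(-18))/(-46 + 3*(-18)))) = -996412*6*(15 + 18)/((-46 - 54)*(38 + 3*(15 + 18)/(-46 - 54))) = -996412*(-99/(50*(38 + 3*33/(-100)))) = -996412*(-99/(50*(38 + 3*(-1/100)*33))) = -996412*(-99/(50*(38 - 99/100))) = -996412/((½)*(-100/99)*(3701/100)) = -996412/(-3701/198) = -996412*(-198/3701) = 197289576/3701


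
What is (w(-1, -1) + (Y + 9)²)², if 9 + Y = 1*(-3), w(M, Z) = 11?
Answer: 400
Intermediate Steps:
Y = -12 (Y = -9 + 1*(-3) = -9 - 3 = -12)
(w(-1, -1) + (Y + 9)²)² = (11 + (-12 + 9)²)² = (11 + (-3)²)² = (11 + 9)² = 20² = 400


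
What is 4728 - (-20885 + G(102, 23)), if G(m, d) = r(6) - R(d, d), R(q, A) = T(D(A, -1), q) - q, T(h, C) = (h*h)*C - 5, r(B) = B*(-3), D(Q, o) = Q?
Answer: 37770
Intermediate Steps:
r(B) = -3*B
T(h, C) = -5 + C*h**2 (T(h, C) = h**2*C - 5 = C*h**2 - 5 = -5 + C*h**2)
R(q, A) = -5 - q + q*A**2 (R(q, A) = (-5 + q*A**2) - q = -5 - q + q*A**2)
G(m, d) = -13 + d - d**3 (G(m, d) = -3*6 - (-5 - d + d*d**2) = -18 - (-5 - d + d**3) = -18 - (-5 + d**3 - d) = -18 + (5 + d - d**3) = -13 + d - d**3)
4728 - (-20885 + G(102, 23)) = 4728 - (-20885 + (-13 + 23 - 1*23**3)) = 4728 - (-20885 + (-13 + 23 - 1*12167)) = 4728 - (-20885 + (-13 + 23 - 12167)) = 4728 - (-20885 - 12157) = 4728 - 1*(-33042) = 4728 + 33042 = 37770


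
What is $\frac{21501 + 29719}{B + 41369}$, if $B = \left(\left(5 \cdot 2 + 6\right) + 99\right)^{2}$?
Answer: $\frac{25610}{27297} \approx 0.9382$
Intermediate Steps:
$B = 13225$ ($B = \left(\left(10 + 6\right) + 99\right)^{2} = \left(16 + 99\right)^{2} = 115^{2} = 13225$)
$\frac{21501 + 29719}{B + 41369} = \frac{21501 + 29719}{13225 + 41369} = \frac{51220}{54594} = 51220 \cdot \frac{1}{54594} = \frac{25610}{27297}$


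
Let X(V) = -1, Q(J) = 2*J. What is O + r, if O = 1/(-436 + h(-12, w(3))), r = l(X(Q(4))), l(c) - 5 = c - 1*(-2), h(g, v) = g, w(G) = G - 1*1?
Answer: 2687/448 ≈ 5.9978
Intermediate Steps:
w(G) = -1 + G (w(G) = G - 1 = -1 + G)
l(c) = 7 + c (l(c) = 5 + (c - 1*(-2)) = 5 + (c + 2) = 5 + (2 + c) = 7 + c)
r = 6 (r = 7 - 1 = 6)
O = -1/448 (O = 1/(-436 - 12) = 1/(-448) = -1/448 ≈ -0.0022321)
O + r = -1/448 + 6 = 2687/448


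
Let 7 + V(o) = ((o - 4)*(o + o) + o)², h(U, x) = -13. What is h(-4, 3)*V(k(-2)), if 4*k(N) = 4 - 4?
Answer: 91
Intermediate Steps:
k(N) = 0 (k(N) = (4 - 4)/4 = (¼)*0 = 0)
V(o) = -7 + (o + 2*o*(-4 + o))² (V(o) = -7 + ((o - 4)*(o + o) + o)² = -7 + ((-4 + o)*(2*o) + o)² = -7 + (2*o*(-4 + o) + o)² = -7 + (o + 2*o*(-4 + o))²)
h(-4, 3)*V(k(-2)) = -13*(-7 + 0²*(-7 + 2*0)²) = -13*(-7 + 0*(-7 + 0)²) = -13*(-7 + 0*(-7)²) = -13*(-7 + 0*49) = -13*(-7 + 0) = -13*(-7) = 91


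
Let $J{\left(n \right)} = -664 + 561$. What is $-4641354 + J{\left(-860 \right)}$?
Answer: $-4641457$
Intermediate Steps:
$J{\left(n \right)} = -103$
$-4641354 + J{\left(-860 \right)} = -4641354 - 103 = -4641457$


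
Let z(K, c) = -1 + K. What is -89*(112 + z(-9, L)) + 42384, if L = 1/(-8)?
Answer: 33306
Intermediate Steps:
L = -1/8 ≈ -0.12500
-89*(112 + z(-9, L)) + 42384 = -89*(112 + (-1 - 9)) + 42384 = -89*(112 - 10) + 42384 = -89*102 + 42384 = -9078 + 42384 = 33306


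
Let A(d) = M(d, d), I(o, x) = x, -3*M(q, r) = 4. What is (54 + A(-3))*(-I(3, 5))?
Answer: -790/3 ≈ -263.33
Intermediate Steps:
M(q, r) = -4/3 (M(q, r) = -1/3*4 = -4/3)
A(d) = -4/3
(54 + A(-3))*(-I(3, 5)) = (54 - 4/3)*(-1*5) = (158/3)*(-5) = -790/3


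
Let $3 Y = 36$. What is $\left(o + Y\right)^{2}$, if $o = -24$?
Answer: $144$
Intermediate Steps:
$Y = 12$ ($Y = \frac{1}{3} \cdot 36 = 12$)
$\left(o + Y\right)^{2} = \left(-24 + 12\right)^{2} = \left(-12\right)^{2} = 144$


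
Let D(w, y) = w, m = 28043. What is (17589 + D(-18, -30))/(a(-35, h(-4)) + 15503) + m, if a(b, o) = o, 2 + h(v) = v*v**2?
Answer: 432917362/15437 ≈ 28044.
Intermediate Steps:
h(v) = -2 + v**3 (h(v) = -2 + v*v**2 = -2 + v**3)
(17589 + D(-18, -30))/(a(-35, h(-4)) + 15503) + m = (17589 - 18)/((-2 + (-4)**3) + 15503) + 28043 = 17571/((-2 - 64) + 15503) + 28043 = 17571/(-66 + 15503) + 28043 = 17571/15437 + 28043 = 432917362/15437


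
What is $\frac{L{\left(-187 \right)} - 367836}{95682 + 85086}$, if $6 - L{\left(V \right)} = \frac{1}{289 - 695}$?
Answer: $- \frac{149338979}{73391808} \approx -2.0348$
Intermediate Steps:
$L{\left(V \right)} = \frac{2437}{406}$ ($L{\left(V \right)} = 6 - \frac{1}{289 - 695} = 6 - \frac{1}{-406} = 6 - - \frac{1}{406} = 6 + \frac{1}{406} = \frac{2437}{406}$)
$\frac{L{\left(-187 \right)} - 367836}{95682 + 85086} = \frac{\frac{2437}{406} - 367836}{95682 + 85086} = - \frac{149338979}{406 \cdot 180768} = \left(- \frac{149338979}{406}\right) \frac{1}{180768} = - \frac{149338979}{73391808}$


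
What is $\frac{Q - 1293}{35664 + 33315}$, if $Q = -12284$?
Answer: $- \frac{13577}{68979} \approx -0.19683$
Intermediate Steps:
$\frac{Q - 1293}{35664 + 33315} = \frac{-12284 - 1293}{35664 + 33315} = - \frac{13577}{68979}$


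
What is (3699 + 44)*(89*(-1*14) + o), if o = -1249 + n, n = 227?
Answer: -8489124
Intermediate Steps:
o = -1022 (o = -1249 + 227 = -1022)
(3699 + 44)*(89*(-1*14) + o) = (3699 + 44)*(89*(-1*14) - 1022) = 3743*(89*(-14) - 1022) = 3743*(-1246 - 1022) = 3743*(-2268) = -8489124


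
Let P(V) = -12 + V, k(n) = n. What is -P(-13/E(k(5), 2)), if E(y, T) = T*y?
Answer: 133/10 ≈ 13.300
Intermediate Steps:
-P(-13/E(k(5), 2)) = -(-12 - 13/(2*5)) = -(-12 - 13/10) = -1*(-133/10) = 133/10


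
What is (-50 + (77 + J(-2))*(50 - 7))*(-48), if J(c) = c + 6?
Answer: -164784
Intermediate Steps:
J(c) = 6 + c
(-50 + (77 + J(-2))*(50 - 7))*(-48) = (-50 + (77 + (6 - 2))*(50 - 7))*(-48) = (-50 + (77 + 4)*43)*(-48) = (-50 + 81*43)*(-48) = (-50 + 3483)*(-48) = 3433*(-48) = -164784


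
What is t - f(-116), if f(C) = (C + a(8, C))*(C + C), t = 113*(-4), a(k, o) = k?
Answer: -25508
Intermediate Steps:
t = -452
f(C) = 2*C*(8 + C) (f(C) = (C + 8)*(C + C) = (8 + C)*(2*C) = 2*C*(8 + C))
t - f(-116) = -452 - 2*(-116)*(8 - 116) = -452 - 2*(-116)*(-108) = -452 - 1*25056 = -452 - 25056 = -25508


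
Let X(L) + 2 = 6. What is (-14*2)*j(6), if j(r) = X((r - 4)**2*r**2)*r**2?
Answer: -4032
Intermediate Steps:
X(L) = 4 (X(L) = -2 + 6 = 4)
j(r) = 4*r**2
(-14*2)*j(6) = (-14*2)*(4*6**2) = -112*36 = -28*144 = -4032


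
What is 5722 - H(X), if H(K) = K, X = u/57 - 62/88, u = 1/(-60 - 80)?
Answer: 125584754/21945 ≈ 5722.7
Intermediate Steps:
u = -1/140 (u = 1/(-140) = -1/140 ≈ -0.0071429)
X = -15464/21945 (X = -1/140/57 - 62/88 = -1/140*1/57 - 62*1/88 = -1/7980 - 31/44 = -15464/21945 ≈ -0.70467)
5722 - H(X) = 5722 - 1*(-15464/21945) = 5722 + 15464/21945 = 125584754/21945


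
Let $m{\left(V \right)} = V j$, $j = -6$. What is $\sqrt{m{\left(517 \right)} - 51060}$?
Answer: $3 i \sqrt{6018} \approx 232.73 i$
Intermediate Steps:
$m{\left(V \right)} = - 6 V$ ($m{\left(V \right)} = V \left(-6\right) = - 6 V$)
$\sqrt{m{\left(517 \right)} - 51060} = \sqrt{\left(-6\right) 517 - 51060} = \sqrt{-3102 - 51060} = \sqrt{-54162} = 3 i \sqrt{6018}$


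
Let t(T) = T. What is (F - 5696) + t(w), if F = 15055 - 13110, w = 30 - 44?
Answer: -3765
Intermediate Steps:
w = -14
F = 1945
(F - 5696) + t(w) = (1945 - 5696) - 14 = -3751 - 14 = -3765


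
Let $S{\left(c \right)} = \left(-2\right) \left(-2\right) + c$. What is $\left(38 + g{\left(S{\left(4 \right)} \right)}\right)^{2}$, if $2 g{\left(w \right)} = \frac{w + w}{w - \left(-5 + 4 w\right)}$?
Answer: $\frac{509796}{361} \approx 1412.2$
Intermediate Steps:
$S{\left(c \right)} = 4 + c$
$g{\left(w \right)} = \frac{w}{5 - 3 w}$ ($g{\left(w \right)} = \frac{\left(w + w\right) \frac{1}{w - \left(-5 + 4 w\right)}}{2} = \frac{2 w \frac{1}{5 - 3 w}}{2} = \frac{w}{5 - 3 w}$)
$\left(38 + g{\left(S{\left(4 \right)} \right)}\right)^{2} = \left(38 - \frac{4 + 4}{-5 + 3 \left(4 + 4\right)}\right)^{2} = \left(38 - \frac{8}{-5 + 3 \cdot 8}\right)^{2} = \left(38 - \frac{8}{-5 + 24}\right)^{2} = \left(38 - \frac{8}{19}\right)^{2} = \left(\frac{714}{19}\right)^{2} = \frac{509796}{361}$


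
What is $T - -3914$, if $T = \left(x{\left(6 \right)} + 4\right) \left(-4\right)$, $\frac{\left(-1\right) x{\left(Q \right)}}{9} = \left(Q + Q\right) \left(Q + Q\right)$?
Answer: $9082$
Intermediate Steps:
$x{\left(Q \right)} = - 36 Q^{2}$ ($x{\left(Q \right)} = - 9 \left(Q + Q\right) \left(Q + Q\right) = - 9 \cdot 2 Q 2 Q = - 9 \cdot 4 Q^{2} = - 36 Q^{2}$)
$T = 5168$ ($T = \left(- 36 \cdot 6^{2} + 4\right) \left(-4\right) = \left(\left(-36\right) 36 + 4\right) \left(-4\right) = \left(-1296 + 4\right) \left(-4\right) = \left(-1292\right) \left(-4\right) = 5168$)
$T - -3914 = 5168 - -3914 = 5168 + 3914 = 9082$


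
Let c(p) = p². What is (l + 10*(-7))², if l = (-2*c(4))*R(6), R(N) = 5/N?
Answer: 84100/9 ≈ 9344.4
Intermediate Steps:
l = -80/3 (l = (-2*4²)*(5/6) = (-2*16)*(5*(⅙)) = -32*⅚ = -80/3 ≈ -26.667)
(l + 10*(-7))² = (-80/3 + 10*(-7))² = (-80/3 - 70)² = (-290/3)² = 84100/9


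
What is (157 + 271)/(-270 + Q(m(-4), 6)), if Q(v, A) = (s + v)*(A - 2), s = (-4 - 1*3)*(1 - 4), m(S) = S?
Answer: -214/101 ≈ -2.1188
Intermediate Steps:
s = 21 (s = (-4 - 3)*(-3) = -7*(-3) = 21)
Q(v, A) = (-2 + A)*(21 + v) (Q(v, A) = (21 + v)*(A - 2) = (21 + v)*(-2 + A) = (-2 + A)*(21 + v))
(157 + 271)/(-270 + Q(m(-4), 6)) = (157 + 271)/(-270 + (-42 - 2*(-4) + 21*6 + 6*(-4))) = 428/(-270 + (-42 + 8 + 126 - 24)) = 428/(-270 + 68) = 428/(-202) = 428*(-1/202) = -214/101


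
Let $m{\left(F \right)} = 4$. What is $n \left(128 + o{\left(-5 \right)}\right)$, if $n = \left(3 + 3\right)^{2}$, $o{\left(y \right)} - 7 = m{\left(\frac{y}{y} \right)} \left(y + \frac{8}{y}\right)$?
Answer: $\frac{19548}{5} \approx 3909.6$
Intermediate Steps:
$o{\left(y \right)} = 7 + 4 y + \frac{32}{y}$ ($o{\left(y \right)} = 7 + 4 \left(y + \frac{8}{y}\right) = 7 + \left(4 y + \frac{32}{y}\right) = 7 + 4 y + \frac{32}{y}$)
$n = 36$ ($n = 6^{2} = 36$)
$n \left(128 + o{\left(-5 \right)}\right) = 36 \left(128 + \left(7 + 4 \left(-5\right) + \frac{32}{-5}\right)\right) = 36 \left(128 + \left(7 - 20 + 32 \left(- \frac{1}{5}\right)\right)\right) = 36 \left(128 - \frac{97}{5}\right) = 36 \cdot \frac{543}{5} = \frac{19548}{5}$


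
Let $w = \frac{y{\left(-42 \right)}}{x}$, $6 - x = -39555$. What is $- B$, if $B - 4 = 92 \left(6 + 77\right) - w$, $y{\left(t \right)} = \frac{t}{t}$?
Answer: $- \frac{302246039}{39561} \approx -7640.0$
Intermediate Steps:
$x = 39561$ ($x = 6 - -39555 = 6 + 39555 = 39561$)
$y{\left(t \right)} = 1$
$w = \frac{1}{39561}$ ($w = 1 \cdot \frac{1}{39561} = \frac{1}{39561} \approx 2.5277 \cdot 10^{-5}$)
$B = \frac{302246039}{39561}$ ($B = 4 + \left(92 \left(6 + 77\right) - \frac{1}{39561}\right) = 4 + \left(92 \cdot 83 - \frac{1}{39561}\right) = 4 + \left(7636 - \frac{1}{39561}\right) = 4 + \frac{302087795}{39561} = \frac{302246039}{39561} \approx 7640.0$)
$- B = \left(-1\right) \frac{302246039}{39561} = - \frac{302246039}{39561}$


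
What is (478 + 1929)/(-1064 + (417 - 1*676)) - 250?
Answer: -333157/1323 ≈ -251.82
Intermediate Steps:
(478 + 1929)/(-1064 + (417 - 1*676)) - 250 = 2407/(-1064 + (417 - 676)) - 250 = 2407/(-1064 - 259) - 250 = 2407/(-1323) - 250 = 2407*(-1/1323) - 250 = -2407/1323 - 250 = -333157/1323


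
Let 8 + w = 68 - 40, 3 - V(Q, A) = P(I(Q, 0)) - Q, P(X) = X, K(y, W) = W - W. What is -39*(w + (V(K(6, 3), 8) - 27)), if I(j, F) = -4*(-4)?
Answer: 780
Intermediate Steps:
I(j, F) = 16
K(y, W) = 0
V(Q, A) = -13 + Q (V(Q, A) = 3 - (16 - Q) = 3 + (-16 + Q) = -13 + Q)
w = 20 (w = -8 + (68 - 40) = -8 + 28 = 20)
-39*(w + (V(K(6, 3), 8) - 27)) = -39*(20 + ((-13 + 0) - 27)) = -39*(20 + (-13 - 27)) = -39*(20 - 40) = -39*(-20) = 780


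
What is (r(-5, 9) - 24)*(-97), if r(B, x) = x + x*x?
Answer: -6402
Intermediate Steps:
r(B, x) = x + x**2
(r(-5, 9) - 24)*(-97) = (9*(1 + 9) - 24)*(-97) = (9*10 - 24)*(-97) = (90 - 24)*(-97) = 66*(-97) = -6402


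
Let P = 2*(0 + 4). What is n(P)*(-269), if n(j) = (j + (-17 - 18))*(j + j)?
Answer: 116208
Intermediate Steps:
P = 8 (P = 2*4 = 8)
n(j) = 2*j*(-35 + j) (n(j) = (j - 35)*(2*j) = (-35 + j)*(2*j) = 2*j*(-35 + j))
n(P)*(-269) = (2*8*(-35 + 8))*(-269) = (2*8*(-27))*(-269) = -432*(-269) = 116208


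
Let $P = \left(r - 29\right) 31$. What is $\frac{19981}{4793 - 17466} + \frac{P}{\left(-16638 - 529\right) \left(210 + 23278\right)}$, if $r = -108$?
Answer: $- \frac{277815687805}{176206482752} \approx -1.5766$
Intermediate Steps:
$P = -4247$ ($P = \left(-108 - 29\right) 31 = \left(-137\right) 31 = -4247$)
$\frac{19981}{4793 - 17466} + \frac{P}{\left(-16638 - 529\right) \left(210 + 23278\right)} = \frac{19981}{4793 - 17466} - \frac{4247}{\left(-16638 - 529\right) \left(210 + 23278\right)} = \frac{19981}{4793 - 17466} - \frac{4247}{\left(-17167\right) 23488} = \frac{19981}{-12673} - \frac{4247}{-403218496} = 19981 \left(- \frac{1}{12673}\right) - - \frac{4247}{403218496} = - \frac{689}{437} + \frac{4247}{403218496} = - \frac{277815687805}{176206482752}$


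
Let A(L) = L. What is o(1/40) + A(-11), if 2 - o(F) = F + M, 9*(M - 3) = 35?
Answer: -5729/360 ≈ -15.914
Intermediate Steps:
M = 62/9 (M = 3 + (⅑)*35 = 3 + 35/9 = 62/9 ≈ 6.8889)
o(F) = -44/9 - F (o(F) = 2 - (F + 62/9) = 2 - (62/9 + F) = 2 + (-62/9 - F) = -44/9 - F)
o(1/40) + A(-11) = (-44/9 - 1/40) - 11 = -1769/360 - 11 = -5729/360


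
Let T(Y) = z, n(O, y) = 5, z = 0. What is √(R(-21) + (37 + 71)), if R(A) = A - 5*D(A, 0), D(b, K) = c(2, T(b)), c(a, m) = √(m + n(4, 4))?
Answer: √(87 - 5*√5) ≈ 8.7074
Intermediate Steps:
T(Y) = 0
c(a, m) = √(5 + m) (c(a, m) = √(m + 5) = √(5 + m))
D(b, K) = √5 (D(b, K) = √(5 + 0) = √5)
R(A) = A - 5*√5
√(R(-21) + (37 + 71)) = √((-21 - 5*√5) + (37 + 71)) = √((-21 - 5*√5) + 108) = √(87 - 5*√5)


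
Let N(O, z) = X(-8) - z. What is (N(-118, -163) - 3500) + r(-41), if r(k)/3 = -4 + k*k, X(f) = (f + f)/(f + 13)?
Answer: 8454/5 ≈ 1690.8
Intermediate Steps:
X(f) = 2*f/(13 + f) (X(f) = (2*f)/(13 + f) = 2*f/(13 + f))
r(k) = -12 + 3*k**2 (r(k) = 3*(-4 + k*k) = 3*(-4 + k**2) = -12 + 3*k**2)
N(O, z) = -16/5 - z (N(O, z) = 2*(-8)/(13 - 8) - z = 2*(-8)/5 - z = 2*(-8)*(1/5) - z = -16/5 - z)
(N(-118, -163) - 3500) + r(-41) = ((-16/5 - 1*(-163)) - 3500) + (-12 + 3*(-41)**2) = ((-16/5 + 163) - 3500) + (-12 + 3*1681) = (799/5 - 3500) + (-12 + 5043) = -16701/5 + 5031 = 8454/5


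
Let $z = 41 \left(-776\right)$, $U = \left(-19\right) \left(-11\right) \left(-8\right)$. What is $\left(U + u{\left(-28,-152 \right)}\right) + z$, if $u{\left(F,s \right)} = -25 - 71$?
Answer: $-33584$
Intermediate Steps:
$u{\left(F,s \right)} = -96$ ($u{\left(F,s \right)} = -25 - 71 = -96$)
$U = -1672$ ($U = 209 \left(-8\right) = -1672$)
$z = -31816$
$\left(U + u{\left(-28,-152 \right)}\right) + z = \left(-1672 - 96\right) - 31816 = -1768 - 31816 = -33584$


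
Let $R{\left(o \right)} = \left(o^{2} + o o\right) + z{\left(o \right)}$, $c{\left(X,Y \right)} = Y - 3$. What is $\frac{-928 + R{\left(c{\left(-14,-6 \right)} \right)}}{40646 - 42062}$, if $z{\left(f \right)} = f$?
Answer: $\frac{775}{1416} \approx 0.54732$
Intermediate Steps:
$c{\left(X,Y \right)} = -3 + Y$ ($c{\left(X,Y \right)} = Y - 3 = -3 + Y$)
$R{\left(o \right)} = o + 2 o^{2}$ ($R{\left(o \right)} = \left(o^{2} + o o\right) + o = \left(o^{2} + o^{2}\right) + o = 2 o^{2} + o = o + 2 o^{2}$)
$\frac{-928 + R{\left(c{\left(-14,-6 \right)} \right)}}{40646 - 42062} = \frac{-928 + \left(-3 - 6\right) \left(1 + 2 \left(-3 - 6\right)\right)}{40646 - 42062} = \frac{-928 - 9 \left(1 + 2 \left(-9\right)\right)}{-1416} = \left(-928 - 9 \left(1 - 18\right)\right) \left(- \frac{1}{1416}\right) = \left(-928 - -153\right) \left(- \frac{1}{1416}\right) = \left(-928 + 153\right) \left(- \frac{1}{1416}\right) = \left(-775\right) \left(- \frac{1}{1416}\right) = \frac{775}{1416}$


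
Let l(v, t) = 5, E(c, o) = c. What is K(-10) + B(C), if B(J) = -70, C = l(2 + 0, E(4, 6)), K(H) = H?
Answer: -80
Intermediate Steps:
C = 5
K(-10) + B(C) = -10 - 70 = -80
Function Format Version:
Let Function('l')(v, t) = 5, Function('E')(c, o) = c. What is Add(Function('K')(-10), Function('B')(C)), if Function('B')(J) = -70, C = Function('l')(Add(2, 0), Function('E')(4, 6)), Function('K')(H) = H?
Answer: -80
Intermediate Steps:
C = 5
Add(Function('K')(-10), Function('B')(C)) = Add(-10, -70) = -80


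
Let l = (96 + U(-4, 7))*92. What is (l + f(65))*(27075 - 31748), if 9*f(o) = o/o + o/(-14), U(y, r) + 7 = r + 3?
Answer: -1787511287/42 ≈ -4.2560e+7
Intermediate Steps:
U(y, r) = -4 + r (U(y, r) = -7 + (r + 3) = -7 + (3 + r) = -4 + r)
f(o) = ⅑ - o/126 (f(o) = (o/o + o/(-14))/9 = (1 + o*(-1/14))/9 = (1 - o/14)/9 = ⅑ - o/126)
l = 9108 (l = (96 + (-4 + 7))*92 = (96 + 3)*92 = 99*92 = 9108)
(l + f(65))*(27075 - 31748) = (9108 + (⅑ - 1/126*65))*(27075 - 31748) = (9108 + (⅑ - 65/126))*(-4673) = (9108 - 17/42)*(-4673) = (382519/42)*(-4673) = -1787511287/42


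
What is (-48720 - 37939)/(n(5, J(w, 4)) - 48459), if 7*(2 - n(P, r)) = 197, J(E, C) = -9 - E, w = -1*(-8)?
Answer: 606613/339396 ≈ 1.7873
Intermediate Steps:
w = 8
n(P, r) = -183/7 (n(P, r) = 2 - ⅐*197 = 2 - 197/7 = -183/7)
(-48720 - 37939)/(n(5, J(w, 4)) - 48459) = (-48720 - 37939)/(-183/7 - 48459) = -86659/(-339396/7) = -86659*(-7/339396) = 606613/339396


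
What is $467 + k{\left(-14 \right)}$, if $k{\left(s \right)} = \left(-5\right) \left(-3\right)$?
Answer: $482$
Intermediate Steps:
$k{\left(s \right)} = 15$
$467 + k{\left(-14 \right)} = 467 + 15 = 482$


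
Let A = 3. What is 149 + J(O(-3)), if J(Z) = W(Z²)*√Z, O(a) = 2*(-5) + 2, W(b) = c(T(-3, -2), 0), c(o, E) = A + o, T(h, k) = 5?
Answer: 149 + 16*I*√2 ≈ 149.0 + 22.627*I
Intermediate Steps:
c(o, E) = 3 + o
W(b) = 8 (W(b) = 3 + 5 = 8)
O(a) = -8 (O(a) = -10 + 2 = -8)
J(Z) = 8*√Z
149 + J(O(-3)) = 149 + 8*√(-8) = 149 + 8*(2*I*√2) = 149 + 16*I*√2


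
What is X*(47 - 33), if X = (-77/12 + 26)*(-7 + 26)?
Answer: 31255/6 ≈ 5209.2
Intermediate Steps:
X = 4465/12 (X = (-77*1/12 + 26)*19 = (-77/12 + 26)*19 = (235/12)*19 = 4465/12 ≈ 372.08)
X*(47 - 33) = 4465*(47 - 33)/12 = (4465/12)*14 = 31255/6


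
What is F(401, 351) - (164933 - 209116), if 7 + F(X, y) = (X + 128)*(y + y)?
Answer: 415534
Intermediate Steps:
F(X, y) = -7 + 2*y*(128 + X) (F(X, y) = -7 + (X + 128)*(y + y) = -7 + (128 + X)*(2*y) = -7 + 2*y*(128 + X))
F(401, 351) - (164933 - 209116) = (-7 + 256*351 + 2*401*351) - (164933 - 209116) = (-7 + 89856 + 281502) - 1*(-44183) = 371351 + 44183 = 415534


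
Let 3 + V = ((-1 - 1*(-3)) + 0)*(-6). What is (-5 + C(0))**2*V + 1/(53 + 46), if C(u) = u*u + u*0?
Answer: -37124/99 ≈ -374.99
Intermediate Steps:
C(u) = u**2 (C(u) = u**2 + 0 = u**2)
V = -15 (V = -3 + ((-1 - 1*(-3)) + 0)*(-6) = -3 + ((-1 + 3) + 0)*(-6) = -3 + (2 + 0)*(-6) = -3 + 2*(-6) = -3 - 12 = -15)
(-5 + C(0))**2*V + 1/(53 + 46) = (-5 + 0**2)**2*(-15) + 1/(53 + 46) = (-5 + 0)**2*(-15) + 1/99 = (-5)**2*(-15) + 1/99 = 25*(-15) + 1/99 = -375 + 1/99 = -37124/99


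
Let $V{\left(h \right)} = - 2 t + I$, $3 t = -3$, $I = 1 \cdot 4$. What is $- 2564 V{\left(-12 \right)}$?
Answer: $-15384$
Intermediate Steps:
$I = 4$
$t = -1$ ($t = \frac{1}{3} \left(-3\right) = -1$)
$V{\left(h \right)} = 6$ ($V{\left(h \right)} = \left(-2\right) \left(-1\right) + 4 = 2 + 4 = 6$)
$- 2564 V{\left(-12 \right)} = \left(-2564\right) 6 = -15384$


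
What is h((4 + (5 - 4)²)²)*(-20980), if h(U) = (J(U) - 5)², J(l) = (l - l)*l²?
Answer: -524500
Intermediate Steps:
J(l) = 0 (J(l) = 0*l² = 0)
h(U) = 25 (h(U) = (0 - 5)² = (-5)² = 25)
h((4 + (5 - 4)²)²)*(-20980) = 25*(-20980) = -524500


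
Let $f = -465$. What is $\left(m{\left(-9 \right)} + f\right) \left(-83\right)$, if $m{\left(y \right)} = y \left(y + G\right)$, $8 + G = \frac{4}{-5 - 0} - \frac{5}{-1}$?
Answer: $\frac{145167}{5} \approx 29033.0$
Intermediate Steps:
$G = - \frac{19}{5}$ ($G = -8 + \left(\frac{4}{-5 - 0} - \frac{5}{-1}\right) = -8 + \left(\frac{4}{-5 + 0} - -5\right) = -8 + \left(\frac{4}{-5} + 5\right) = -8 + \left(4 \left(- \frac{1}{5}\right) + 5\right) = -8 + \left(- \frac{4}{5} + 5\right) = -8 + \frac{21}{5} = - \frac{19}{5} \approx -3.8$)
$m{\left(y \right)} = y \left(- \frac{19}{5} + y\right)$ ($m{\left(y \right)} = y \left(y - \frac{19}{5}\right) = y \left(- \frac{19}{5} + y\right)$)
$\left(m{\left(-9 \right)} + f\right) \left(-83\right) = \left(\frac{1}{5} \left(-9\right) \left(-19 + 5 \left(-9\right)\right) - 465\right) \left(-83\right) = \left(\frac{1}{5} \left(-9\right) \left(-19 - 45\right) - 465\right) \left(-83\right) = \left(\frac{1}{5} \left(-9\right) \left(-64\right) - 465\right) \left(-83\right) = \left(\frac{576}{5} - 465\right) \left(-83\right) = \left(- \frac{1749}{5}\right) \left(-83\right) = \frac{145167}{5}$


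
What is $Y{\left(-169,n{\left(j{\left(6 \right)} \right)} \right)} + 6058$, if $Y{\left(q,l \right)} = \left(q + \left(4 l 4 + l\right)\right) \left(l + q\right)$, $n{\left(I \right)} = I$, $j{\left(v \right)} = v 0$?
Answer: $34619$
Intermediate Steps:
$j{\left(v \right)} = 0$
$Y{\left(q,l \right)} = \left(l + q\right) \left(q + 17 l\right)$ ($Y{\left(q,l \right)} = \left(q + \left(4 \cdot 4 l + l\right)\right) \left(l + q\right) = \left(q + \left(16 l + l\right)\right) \left(l + q\right) = \left(q + 17 l\right) \left(l + q\right) = \left(l + q\right) \left(q + 17 l\right)$)
$Y{\left(-169,n{\left(j{\left(6 \right)} \right)} \right)} + 6058 = \left(\left(-169\right)^{2} + 17 \cdot 0^{2} + 18 \cdot 0 \left(-169\right)\right) + 6058 = \left(28561 + 17 \cdot 0 + 0\right) + 6058 = \left(28561 + 0 + 0\right) + 6058 = 28561 + 6058 = 34619$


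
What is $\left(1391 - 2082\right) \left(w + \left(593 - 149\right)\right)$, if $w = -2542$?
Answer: $1449718$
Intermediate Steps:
$\left(1391 - 2082\right) \left(w + \left(593 - 149\right)\right) = \left(1391 - 2082\right) \left(-2542 + \left(593 - 149\right)\right) = - 691 \left(-2542 + \left(593 - 149\right)\right) = - 691 \left(-2542 + 444\right) = \left(-691\right) \left(-2098\right) = 1449718$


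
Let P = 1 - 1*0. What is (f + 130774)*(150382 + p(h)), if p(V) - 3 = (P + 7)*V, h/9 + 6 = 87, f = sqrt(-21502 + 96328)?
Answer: 20429121958 + 468651*sqrt(8314) ≈ 2.0472e+10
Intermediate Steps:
f = 3*sqrt(8314) (f = sqrt(74826) = 3*sqrt(8314) ≈ 273.54)
h = 729 (h = -54 + 9*87 = -54 + 783 = 729)
P = 1 (P = 1 + 0 = 1)
p(V) = 3 + 8*V (p(V) = 3 + (1 + 7)*V = 3 + 8*V)
(f + 130774)*(150382 + p(h)) = (3*sqrt(8314) + 130774)*(150382 + (3 + 8*729)) = (130774 + 3*sqrt(8314))*(150382 + (3 + 5832)) = (130774 + 3*sqrt(8314))*(150382 + 5835) = (130774 + 3*sqrt(8314))*156217 = 20429121958 + 468651*sqrt(8314)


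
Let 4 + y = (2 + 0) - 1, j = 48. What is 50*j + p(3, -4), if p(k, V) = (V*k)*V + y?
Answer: 2445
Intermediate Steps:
y = -3 (y = -4 + ((2 + 0) - 1) = -4 + (2 - 1) = -4 + 1 = -3)
p(k, V) = -3 + k*V² (p(k, V) = (V*k)*V - 3 = k*V² - 3 = -3 + k*V²)
50*j + p(3, -4) = 50*48 + (-3 + 3*(-4)²) = 2400 + (-3 + 3*16) = 2400 + (-3 + 48) = 2400 + 45 = 2445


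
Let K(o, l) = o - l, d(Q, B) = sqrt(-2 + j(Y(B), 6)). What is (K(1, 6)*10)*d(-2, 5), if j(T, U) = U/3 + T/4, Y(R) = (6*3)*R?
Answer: -75*sqrt(10) ≈ -237.17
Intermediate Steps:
Y(R) = 18*R
j(T, U) = U/3 + T/4 (j(T, U) = U*(1/3) + T*(1/4) = U/3 + T/4)
d(Q, B) = 3*sqrt(2)*sqrt(B)/2 (d(Q, B) = sqrt(-2 + ((1/3)*6 + (18*B)/4)) = sqrt(-2 + (2 + 9*B/2)) = sqrt(9*B/2) = 3*sqrt(2)*sqrt(B)/2)
(K(1, 6)*10)*d(-2, 5) = ((1 - 1*6)*10)*(3*sqrt(2)*sqrt(5)/2) = ((1 - 6)*10)*(3*sqrt(10)/2) = (-5*10)*(3*sqrt(10)/2) = -75*sqrt(10)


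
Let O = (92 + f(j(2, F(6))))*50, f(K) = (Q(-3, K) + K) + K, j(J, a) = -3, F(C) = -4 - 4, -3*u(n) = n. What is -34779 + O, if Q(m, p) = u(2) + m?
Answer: -91987/3 ≈ -30662.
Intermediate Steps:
u(n) = -n/3
F(C) = -8
Q(m, p) = -⅔ + m (Q(m, p) = -⅓*2 + m = -⅔ + m)
f(K) = -11/3 + 2*K (f(K) = ((-⅔ - 3) + K) + K = (-11/3 + K) + K = -11/3 + 2*K)
O = 12350/3 (O = (92 + (-11/3 + 2*(-3)))*50 = (92 + (-11/3 - 6))*50 = (92 - 29/3)*50 = (247/3)*50 = 12350/3 ≈ 4116.7)
-34779 + O = -34779 + 12350/3 = -91987/3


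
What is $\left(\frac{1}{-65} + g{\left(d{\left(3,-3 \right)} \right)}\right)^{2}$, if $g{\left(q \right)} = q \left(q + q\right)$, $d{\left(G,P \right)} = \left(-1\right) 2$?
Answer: $\frac{269361}{4225} \approx 63.754$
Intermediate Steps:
$d{\left(G,P \right)} = -2$
$g{\left(q \right)} = 2 q^{2}$ ($g{\left(q \right)} = q 2 q = 2 q^{2}$)
$\left(\frac{1}{-65} + g{\left(d{\left(3,-3 \right)} \right)}\right)^{2} = \left(\frac{1}{-65} + 2 \left(-2\right)^{2}\right)^{2} = \left(- \frac{1}{65} + 2 \cdot 4\right)^{2} = \left(- \frac{1}{65} + 8\right)^{2} = \left(\frac{519}{65}\right)^{2} = \frac{269361}{4225}$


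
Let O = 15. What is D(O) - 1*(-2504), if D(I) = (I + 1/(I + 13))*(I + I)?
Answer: 41371/14 ≈ 2955.1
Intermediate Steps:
D(I) = 2*I*(I + 1/(13 + I)) (D(I) = (I + 1/(13 + I))*(2*I) = 2*I*(I + 1/(13 + I)))
D(O) - 1*(-2504) = 2*15*(1 + 15**2 + 13*15)/(13 + 15) - 1*(-2504) = 2*15*(1 + 225 + 195)/28 + 2504 = 2*15*(1/28)*421 + 2504 = 6315/14 + 2504 = 41371/14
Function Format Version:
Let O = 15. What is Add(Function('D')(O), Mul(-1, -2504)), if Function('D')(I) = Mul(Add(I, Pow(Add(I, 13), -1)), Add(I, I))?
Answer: Rational(41371, 14) ≈ 2955.1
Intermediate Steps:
Function('D')(I) = Mul(2, I, Add(I, Pow(Add(13, I), -1))) (Function('D')(I) = Mul(Add(I, Pow(Add(13, I), -1)), Mul(2, I)) = Mul(2, I, Add(I, Pow(Add(13, I), -1))))
Add(Function('D')(O), Mul(-1, -2504)) = Add(Mul(2, 15, Pow(Add(13, 15), -1), Add(1, Pow(15, 2), Mul(13, 15))), Mul(-1, -2504)) = Add(Mul(2, 15, Pow(28, -1), Add(1, 225, 195)), 2504) = Add(Mul(2, 15, Rational(1, 28), 421), 2504) = Add(Rational(6315, 14), 2504) = Rational(41371, 14)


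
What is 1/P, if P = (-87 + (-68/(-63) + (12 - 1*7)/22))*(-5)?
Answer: 1386/593855 ≈ 0.0023339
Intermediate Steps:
P = 593855/1386 (P = (-87 + (-68*(-1/63) + (12 - 7)*(1/22)))*(-5) = (-87 + (68/63 + 5*(1/22)))*(-5) = (-87 + (68/63 + 5/22))*(-5) = (-87 + 1811/1386)*(-5) = -118771/1386*(-5) = 593855/1386 ≈ 428.47)
1/P = 1/(593855/1386) = 1386/593855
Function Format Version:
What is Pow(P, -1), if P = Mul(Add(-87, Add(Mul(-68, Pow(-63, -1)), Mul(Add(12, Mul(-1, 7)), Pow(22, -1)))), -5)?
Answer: Rational(1386, 593855) ≈ 0.0023339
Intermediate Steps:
P = Rational(593855, 1386) (P = Mul(Add(-87, Add(Mul(-68, Rational(-1, 63)), Mul(Add(12, -7), Rational(1, 22)))), -5) = Mul(Add(-87, Add(Rational(68, 63), Mul(5, Rational(1, 22)))), -5) = Mul(Add(-87, Add(Rational(68, 63), Rational(5, 22))), -5) = Mul(Add(-87, Rational(1811, 1386)), -5) = Mul(Rational(-118771, 1386), -5) = Rational(593855, 1386) ≈ 428.47)
Pow(P, -1) = Pow(Rational(593855, 1386), -1) = Rational(1386, 593855)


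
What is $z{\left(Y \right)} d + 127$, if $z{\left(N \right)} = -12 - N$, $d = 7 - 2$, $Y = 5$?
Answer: $42$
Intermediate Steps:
$d = 5$ ($d = 7 - 2 = 5$)
$z{\left(Y \right)} d + 127 = \left(-12 - 5\right) 5 + 127 = \left(-17\right) 5 + 127 = -85 + 127 = 42$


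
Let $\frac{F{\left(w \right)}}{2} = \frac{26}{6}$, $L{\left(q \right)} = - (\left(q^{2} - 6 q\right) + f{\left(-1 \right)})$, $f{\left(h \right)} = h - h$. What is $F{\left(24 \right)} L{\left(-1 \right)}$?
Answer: $- \frac{182}{3} \approx -60.667$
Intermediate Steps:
$f{\left(h \right)} = 0$
$L{\left(q \right)} = - q^{2} + 6 q$ ($L{\left(q \right)} = - (\left(q^{2} - 6 q\right) + 0) = - (q^{2} - 6 q) = - q^{2} + 6 q$)
$F{\left(w \right)} = \frac{26}{3}$ ($F{\left(w \right)} = 2 \cdot \frac{26}{6} = 2 \cdot 26 \cdot \frac{1}{6} = 2 \cdot \frac{13}{3} = \frac{26}{3}$)
$F{\left(24 \right)} L{\left(-1 \right)} = \frac{26 \left(- (6 - -1)\right)}{3} = \frac{26 \left(- (6 + 1)\right)}{3} = \frac{26 \left(\left(-1\right) 7\right)}{3} = \frac{26}{3} \left(-7\right) = - \frac{182}{3}$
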